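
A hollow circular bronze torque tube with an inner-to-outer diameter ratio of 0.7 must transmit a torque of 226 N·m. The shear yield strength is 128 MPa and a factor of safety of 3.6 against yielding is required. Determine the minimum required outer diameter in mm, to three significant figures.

τ_allow = 128/3.6 = 35.56 MPa.
For a hollow shaft τ = 16T/[πd_o³(1−k⁴)] with k = 0.7, so 1−k⁴ = 0.7599.
d_o³ = 16T/[π τ_allow (1−k⁴)] = 16×226000/(π×35.56×0.7599) = 42600 mm³.
d_o = 34.93 mm.

d_o = 34.9 mm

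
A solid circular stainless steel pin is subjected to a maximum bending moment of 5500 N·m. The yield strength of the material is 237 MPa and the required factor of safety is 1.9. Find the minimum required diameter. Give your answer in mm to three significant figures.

d = 76.6 mm

σ_allow = 237/1.9 = 124.7 MPa.
For a solid circular section σ = 32M/(πd³), so d³ = 32M/(π σ_allow) = 32×5500000/(π×124.7) = 449100 mm³.
d = 76.58 mm.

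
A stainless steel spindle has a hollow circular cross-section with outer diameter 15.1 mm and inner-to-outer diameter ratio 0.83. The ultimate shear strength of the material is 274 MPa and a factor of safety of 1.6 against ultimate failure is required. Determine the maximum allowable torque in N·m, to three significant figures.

τ_allow = 274/1.6 = 171.2 MPa.
For a hollow shaft T_allow = τ_allow·πd_o³(1−k⁴)/16 with 1−k⁴ = 0.5254, so πd_o³(1−k⁴)/16 = 355.2 mm³.
T_allow = 171.2×355.2 = 60830 N·mm = 60.83 N·m.

T_allow = 60.8 N·m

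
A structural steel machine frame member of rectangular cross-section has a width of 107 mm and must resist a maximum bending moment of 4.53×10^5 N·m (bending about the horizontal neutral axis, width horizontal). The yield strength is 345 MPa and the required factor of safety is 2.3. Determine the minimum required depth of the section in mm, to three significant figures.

h = 412 mm

σ_allow = 345/2.3 = 150.0 MPa.
For a rectangular section σ = 6M/(bh²), so h² = 6M/(b σ_allow) = 6×4.5300×10^8/(107×150.0) = 169300 mm².
h = 411.5 mm.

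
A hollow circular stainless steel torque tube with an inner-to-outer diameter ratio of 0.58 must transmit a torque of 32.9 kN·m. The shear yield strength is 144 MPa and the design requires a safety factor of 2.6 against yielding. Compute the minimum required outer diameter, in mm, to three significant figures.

τ_allow = 144/2.6 = 55.38 MPa.
For a hollow shaft τ = 16T/[πd_o³(1−k⁴)] with k = 0.58, so 1−k⁴ = 0.8868.
d_o³ = 16T/[π τ_allow (1−k⁴)] = 16×3.2900×10^7/(π×55.38×0.8868) = 3.411×10^6 mm³.
d_o = 150.5 mm.

d_o = 151 mm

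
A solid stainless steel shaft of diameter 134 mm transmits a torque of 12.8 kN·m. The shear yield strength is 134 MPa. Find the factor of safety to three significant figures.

τ = 16T/(πd³) = 16×1.2800×10^7/(π×134³) = 27.09 MPa.
n = τ_limit/τ = 134/27.09 = 4.946.

n = 4.95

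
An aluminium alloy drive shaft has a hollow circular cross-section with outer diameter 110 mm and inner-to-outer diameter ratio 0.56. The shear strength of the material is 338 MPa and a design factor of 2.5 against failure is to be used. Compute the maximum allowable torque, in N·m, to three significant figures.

T_allow = 31900 N·m

τ_allow = 338/2.5 = 135.2 MPa.
For a hollow shaft T_allow = τ_allow·πd_o³(1−k⁴)/16 with 1−k⁴ = 0.9017, so πd_o³(1−k⁴)/16 = 235600 mm³.
T_allow = 135.2×235600 = 3.186×10^7 N·mm = 31860 N·m.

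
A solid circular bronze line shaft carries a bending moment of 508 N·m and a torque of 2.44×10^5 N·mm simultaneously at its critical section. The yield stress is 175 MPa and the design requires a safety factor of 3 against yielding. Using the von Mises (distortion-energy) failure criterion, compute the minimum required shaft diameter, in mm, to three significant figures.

σ_allow = σ_y/n = 175/3 = 58.33 MPa.
For a solid shaft σ_b = 32M/(πd³) and τ = 16T/(πd³), so the von Mises stress is σ' = (16/πd³)·√(4M²+3T²).
√(4M²+3T²) = √(4×(508000)² + 3×(244000)²) = 1.100×10^6 N·mm.
d³ = 16×1.100×10^6/(π×58.33) = 96070 mm³.
d = 45.80 mm.

d = 45.8 mm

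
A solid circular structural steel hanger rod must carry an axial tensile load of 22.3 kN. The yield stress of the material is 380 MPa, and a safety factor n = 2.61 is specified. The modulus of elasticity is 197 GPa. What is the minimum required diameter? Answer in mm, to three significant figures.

d = 14.0 mm

Allowable stress σ_allow = 380/2.61 = 145.6 MPa.
Required area A = F/σ_allow = 22300/145.6 = 153.2 mm².
A = πd²/4 → d = √(4A/π) = 13.96 mm.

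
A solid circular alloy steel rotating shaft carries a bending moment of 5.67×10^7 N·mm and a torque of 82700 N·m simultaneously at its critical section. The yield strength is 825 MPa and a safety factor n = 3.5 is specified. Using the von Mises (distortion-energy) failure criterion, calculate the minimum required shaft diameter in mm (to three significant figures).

σ_allow = σ_y/n = 825/3.5 = 235.7 MPa.
For a solid shaft σ_b = 32M/(πd³) and τ = 16T/(πd³), so the von Mises stress is σ' = (16/πd³)·√(4M²+3T²).
√(4M²+3T²) = √(4×(5.670×10^7)² + 3×(8.270×10^7)²) = 1.827×10^8 N·mm.
d³ = 16×1.827×10^8/(π×235.7) = 3.947×10^6 mm³.
d = 158.0 mm.

d = 158 mm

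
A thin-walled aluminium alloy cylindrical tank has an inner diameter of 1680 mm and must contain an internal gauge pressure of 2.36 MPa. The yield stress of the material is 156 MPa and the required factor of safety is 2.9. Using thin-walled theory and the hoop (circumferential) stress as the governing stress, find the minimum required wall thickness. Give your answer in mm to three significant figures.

σ_allow = 156/2.9 = 53.79 MPa.
Hoop stress σ_h = pD/(2t), so t = pD/(2σ_allow) = 2.36×1680/(2×53.79) = 36.85 mm.

t = 36.9 mm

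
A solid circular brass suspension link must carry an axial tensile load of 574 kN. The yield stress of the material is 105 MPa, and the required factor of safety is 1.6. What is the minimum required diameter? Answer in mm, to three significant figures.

Allowable stress σ_allow = 105/1.6 = 65.62 MPa.
Required area A = F/σ_allow = 574000/65.62 = 8747 mm².
A = πd²/4 → d = √(4A/π) = 105.5 mm.

d = 106 mm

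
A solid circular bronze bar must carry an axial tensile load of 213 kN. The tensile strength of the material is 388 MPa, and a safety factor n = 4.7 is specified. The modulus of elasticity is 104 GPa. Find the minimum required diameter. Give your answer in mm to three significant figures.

d = 57.3 mm

Allowable stress σ_allow = 388/4.7 = 82.55 MPa.
Required area A = F/σ_allow = 213000/82.55 = 2580 mm².
A = πd²/4 → d = √(4A/π) = 57.32 mm.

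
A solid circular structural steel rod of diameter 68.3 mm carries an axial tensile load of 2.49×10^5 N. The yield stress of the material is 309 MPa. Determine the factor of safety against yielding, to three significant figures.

n = 4.55

A = πd²/4 = 3664 mm².
σ = F/A = 249000/3664 = 67.96 MPa.
n = 309/67.96 = 4.547.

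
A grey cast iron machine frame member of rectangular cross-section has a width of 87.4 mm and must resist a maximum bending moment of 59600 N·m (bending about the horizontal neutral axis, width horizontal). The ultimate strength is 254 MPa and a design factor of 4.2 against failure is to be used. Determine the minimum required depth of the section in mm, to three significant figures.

h = 260 mm

σ_allow = 254/4.2 = 60.48 MPa.
For a rectangular section σ = 6M/(bh²), so h² = 6M/(b σ_allow) = 6×5.9600×10^7/(87.4×60.48) = 67660 mm².
h = 260.1 mm.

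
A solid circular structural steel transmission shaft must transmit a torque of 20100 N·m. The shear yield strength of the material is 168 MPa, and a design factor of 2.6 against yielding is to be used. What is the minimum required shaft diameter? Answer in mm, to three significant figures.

Allowable shear stress τ_allow = 168/2.6 = 64.62 MPa.
For a solid shaft τ = 16T/(πd³), so d³ = 16T/(π τ_allow) = 16×2.0100×10^7/(π×64.62) = 1.584×10^6 mm³.
d = (1.584×10^6)^(1/3) = 116.6 mm.

d = 117 mm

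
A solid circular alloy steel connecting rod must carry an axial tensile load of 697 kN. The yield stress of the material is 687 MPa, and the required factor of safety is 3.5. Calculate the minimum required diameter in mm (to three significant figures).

d = 67.2 mm

Allowable stress σ_allow = 687/3.5 = 196.3 MPa.
Required area A = F/σ_allow = 697000/196.3 = 3551 mm².
A = πd²/4 → d = √(4A/π) = 67.24 mm.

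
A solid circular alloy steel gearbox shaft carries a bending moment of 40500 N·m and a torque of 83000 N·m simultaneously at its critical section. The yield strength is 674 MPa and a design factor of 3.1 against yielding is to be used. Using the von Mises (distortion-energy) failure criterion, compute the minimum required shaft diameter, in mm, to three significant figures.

σ_allow = σ_y/n = 674/3.1 = 217.4 MPa.
For a solid shaft σ_b = 32M/(πd³) and τ = 16T/(πd³), so the von Mises stress is σ' = (16/πd³)·√(4M²+3T²).
√(4M²+3T²) = √(4×(4.050×10^7)² + 3×(8.300×10^7)²) = 1.650×10^8 N·mm.
d³ = 16×1.650×10^8/(π×217.4) = 3.865×10^6 mm³.
d = 156.9 mm.

d = 157 mm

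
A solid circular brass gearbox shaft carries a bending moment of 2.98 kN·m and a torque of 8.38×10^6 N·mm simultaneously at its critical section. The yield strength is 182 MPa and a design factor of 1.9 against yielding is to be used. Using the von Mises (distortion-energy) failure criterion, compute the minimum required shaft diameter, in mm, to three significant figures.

d = 94.1 mm

σ_allow = σ_y/n = 182/1.9 = 95.79 MPa.
For a solid shaft σ_b = 32M/(πd³) and τ = 16T/(πd³), so the von Mises stress is σ' = (16/πd³)·√(4M²+3T²).
√(4M²+3T²) = √(4×(2.980×10^6)² + 3×(8.380×10^6)²) = 1.569×10^7 N·mm.
d³ = 16×1.569×10^7/(π×95.79) = 834200 mm³.
d = 94.14 mm.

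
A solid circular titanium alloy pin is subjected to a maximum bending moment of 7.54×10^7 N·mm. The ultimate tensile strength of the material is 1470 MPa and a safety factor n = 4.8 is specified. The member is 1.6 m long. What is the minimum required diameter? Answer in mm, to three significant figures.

d = 136 mm

σ_allow = 1470/4.8 = 306.2 MPa.
For a solid circular section σ = 32M/(πd³), so d³ = 32M/(π σ_allow) = 32×7.5400×10^7/(π×306.2) = 2.508×10^6 mm³.
d = 135.9 mm.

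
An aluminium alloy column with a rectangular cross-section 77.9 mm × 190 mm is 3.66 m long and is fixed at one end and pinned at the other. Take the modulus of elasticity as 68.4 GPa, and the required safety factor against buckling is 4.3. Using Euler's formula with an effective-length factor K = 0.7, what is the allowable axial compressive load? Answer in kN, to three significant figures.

P_allow = 179 kN

Buckling occurs about the weak axis: I_min = h·b³/12 = 190×77.9³/12 = 7.485×10^6 mm⁴ (b = 77.9 mm is the smaller dimension).
Effective length L_e = KL = 0.7×3.66 m = 2562 mm.
Euler critical load P_cr = π²EI/L_e² = π²×68400×7.485×10^6/2562² = 769800 N.
P_allow = P_cr/n = 769800/4.3 = 179000 N.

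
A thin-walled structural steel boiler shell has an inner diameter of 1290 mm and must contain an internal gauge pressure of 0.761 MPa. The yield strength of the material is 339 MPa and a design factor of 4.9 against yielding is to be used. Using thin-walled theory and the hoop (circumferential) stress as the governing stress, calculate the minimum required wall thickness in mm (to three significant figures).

t = 7.09 mm

σ_allow = 339/4.9 = 69.18 MPa.
Hoop stress σ_h = pD/(2t), so t = pD/(2σ_allow) = 0.761×1290/(2×69.18) = 7.095 mm.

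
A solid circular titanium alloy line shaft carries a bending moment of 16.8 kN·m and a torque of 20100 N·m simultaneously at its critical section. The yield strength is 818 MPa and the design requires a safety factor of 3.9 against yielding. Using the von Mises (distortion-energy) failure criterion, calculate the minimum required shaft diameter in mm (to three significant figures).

d = 106 mm

σ_allow = σ_y/n = 818/3.9 = 209.7 MPa.
For a solid shaft σ_b = 32M/(πd³) and τ = 16T/(πd³), so the von Mises stress is σ' = (16/πd³)·√(4M²+3T²).
√(4M²+3T²) = √(4×(1.680×10^7)² + 3×(2.010×10^7)²) = 4.838×10^7 N·mm.
d³ = 16×4.838×10^7/(π×209.7) = 1.175×10^6 mm³.
d = 105.5 mm.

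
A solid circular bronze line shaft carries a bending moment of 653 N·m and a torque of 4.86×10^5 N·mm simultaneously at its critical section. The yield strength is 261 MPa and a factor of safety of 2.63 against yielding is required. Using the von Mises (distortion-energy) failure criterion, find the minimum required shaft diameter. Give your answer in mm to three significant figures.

d = 43.0 mm

σ_allow = σ_y/n = 261/2.63 = 99.24 MPa.
For a solid shaft σ_b = 32M/(πd³) and τ = 16T/(πd³), so the von Mises stress is σ' = (16/πd³)·√(4M²+3T²).
√(4M²+3T²) = √(4×(653000)² + 3×(486000)²) = 1.554×10^6 N·mm.
d³ = 16×1.554×10^6/(π×99.24) = 79740 mm³.
d = 43.04 mm.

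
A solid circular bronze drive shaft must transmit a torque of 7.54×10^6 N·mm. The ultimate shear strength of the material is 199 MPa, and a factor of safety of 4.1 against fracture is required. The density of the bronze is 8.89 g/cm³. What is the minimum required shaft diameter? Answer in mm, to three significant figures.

d = 92.5 mm

Allowable shear stress τ_allow = 199/4.1 = 48.54 MPa.
For a solid shaft τ = 16T/(πd³), so d³ = 16T/(π τ_allow) = 16×7540000/(π×48.54) = 791200 mm³.
d = (791200)^(1/3) = 92.49 mm.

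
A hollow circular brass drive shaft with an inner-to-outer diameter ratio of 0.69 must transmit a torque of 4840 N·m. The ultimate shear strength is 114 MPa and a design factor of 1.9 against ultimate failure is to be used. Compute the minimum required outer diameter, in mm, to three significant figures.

τ_allow = 114/1.9 = 60.00 MPa.
For a hollow shaft τ = 16T/[πd_o³(1−k⁴)] with k = 0.69, so 1−k⁴ = 0.7733.
d_o³ = 16T/[π τ_allow (1−k⁴)] = 16×4840000/(π×60.00×0.7733) = 531300 mm³.
d_o = 80.99 mm.

d_o = 81.0 mm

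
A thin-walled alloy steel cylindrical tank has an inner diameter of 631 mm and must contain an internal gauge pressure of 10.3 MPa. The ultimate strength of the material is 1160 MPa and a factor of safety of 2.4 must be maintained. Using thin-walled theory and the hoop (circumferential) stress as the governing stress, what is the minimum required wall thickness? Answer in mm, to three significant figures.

σ_allow = 1160/2.4 = 483.3 MPa.
Hoop stress σ_h = pD/(2t), so t = pD/(2σ_allow) = 10.3×631/(2×483.3) = 6.723 mm.

t = 6.72 mm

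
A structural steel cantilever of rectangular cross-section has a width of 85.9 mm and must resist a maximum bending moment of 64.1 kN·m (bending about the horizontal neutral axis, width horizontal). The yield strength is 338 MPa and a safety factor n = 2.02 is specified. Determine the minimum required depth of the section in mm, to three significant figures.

h = 164 mm

σ_allow = 338/2.02 = 167.3 MPa.
For a rectangular section σ = 6M/(bh²), so h² = 6M/(b σ_allow) = 6×6.4100×10^7/(85.9×167.3) = 26760 mm².
h = 163.6 mm.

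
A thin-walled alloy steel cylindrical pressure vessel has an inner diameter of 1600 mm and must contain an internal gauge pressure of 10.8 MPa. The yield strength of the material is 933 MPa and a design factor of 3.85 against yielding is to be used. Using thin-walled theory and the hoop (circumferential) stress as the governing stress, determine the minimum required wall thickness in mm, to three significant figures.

σ_allow = 933/3.85 = 242.3 MPa.
Hoop stress σ_h = pD/(2t), so t = pD/(2σ_allow) = 10.8×1600/(2×242.3) = 35.65 mm.

t = 35.7 mm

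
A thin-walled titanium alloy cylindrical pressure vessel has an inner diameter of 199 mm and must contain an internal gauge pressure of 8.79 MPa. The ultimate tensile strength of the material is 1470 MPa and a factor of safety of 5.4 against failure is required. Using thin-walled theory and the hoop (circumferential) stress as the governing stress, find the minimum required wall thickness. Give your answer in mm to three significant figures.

σ_allow = 1470/5.4 = 272.2 MPa.
Hoop stress σ_h = pD/(2t), so t = pD/(2σ_allow) = 8.79×199/(2×272.2) = 3.213 mm.

t = 3.21 mm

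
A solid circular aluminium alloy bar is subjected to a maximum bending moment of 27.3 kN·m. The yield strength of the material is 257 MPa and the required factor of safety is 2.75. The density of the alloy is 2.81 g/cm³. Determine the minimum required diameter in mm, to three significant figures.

σ_allow = 257/2.75 = 93.45 MPa.
For a solid circular section σ = 32M/(πd³), so d³ = 32M/(π σ_allow) = 32×2.7300×10^7/(π×93.45) = 2.976×10^6 mm³.
d = 143.8 mm.

d = 144 mm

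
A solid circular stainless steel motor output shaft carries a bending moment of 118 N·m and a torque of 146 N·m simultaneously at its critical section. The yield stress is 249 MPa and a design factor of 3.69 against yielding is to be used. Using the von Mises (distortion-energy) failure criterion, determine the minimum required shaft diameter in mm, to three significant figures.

σ_allow = σ_y/n = 249/3.69 = 67.48 MPa.
For a solid shaft σ_b = 32M/(πd³) and τ = 16T/(πd³), so the von Mises stress is σ' = (16/πd³)·√(4M²+3T²).
√(4M²+3T²) = √(4×(118000)² + 3×(146000)²) = 345900 N·mm.
d³ = 16×345900/(π×67.48) = 26110 mm³.
d = 29.67 mm.

d = 29.7 mm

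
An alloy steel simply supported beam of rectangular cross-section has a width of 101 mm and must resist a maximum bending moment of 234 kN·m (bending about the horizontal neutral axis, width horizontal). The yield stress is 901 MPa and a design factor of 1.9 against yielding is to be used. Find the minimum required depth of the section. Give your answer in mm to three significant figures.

h = 171 mm

σ_allow = 901/1.9 = 474.2 MPa.
For a rectangular section σ = 6M/(bh²), so h² = 6M/(b σ_allow) = 6×2.3400×10^8/(101×474.2) = 29310 mm².
h = 171.2 mm.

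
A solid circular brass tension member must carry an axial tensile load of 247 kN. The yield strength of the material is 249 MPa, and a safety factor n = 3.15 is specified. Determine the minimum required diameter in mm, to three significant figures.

Allowable stress σ_allow = 249/3.15 = 79.05 MPa.
Required area A = F/σ_allow = 247000/79.05 = 3125 mm².
A = πd²/4 → d = √(4A/π) = 63.08 mm.

d = 63.1 mm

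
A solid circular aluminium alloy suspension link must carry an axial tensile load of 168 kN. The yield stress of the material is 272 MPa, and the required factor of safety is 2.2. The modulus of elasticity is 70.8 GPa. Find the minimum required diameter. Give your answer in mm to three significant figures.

Allowable stress σ_allow = 272/2.2 = 123.6 MPa.
Required area A = F/σ_allow = 168000/123.6 = 1359 mm².
A = πd²/4 → d = √(4A/π) = 41.59 mm.

d = 41.6 mm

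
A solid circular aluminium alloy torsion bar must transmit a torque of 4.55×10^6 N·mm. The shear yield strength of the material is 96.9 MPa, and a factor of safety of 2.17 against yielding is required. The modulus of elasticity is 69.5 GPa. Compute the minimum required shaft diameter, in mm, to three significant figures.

Allowable shear stress τ_allow = 96.9/2.17 = 44.65 MPa.
For a solid shaft τ = 16T/(πd³), so d³ = 16T/(π τ_allow) = 16×4550000/(π×44.65) = 518900 mm³.
d = (518900)^(1/3) = 80.36 mm.

d = 80.4 mm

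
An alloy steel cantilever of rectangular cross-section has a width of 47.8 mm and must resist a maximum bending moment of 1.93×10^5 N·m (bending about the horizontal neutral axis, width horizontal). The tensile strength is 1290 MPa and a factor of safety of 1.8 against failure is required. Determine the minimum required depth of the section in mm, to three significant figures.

σ_allow = 1290/1.8 = 716.7 MPa.
For a rectangular section σ = 6M/(bh²), so h² = 6M/(b σ_allow) = 6×1.9300×10^8/(47.8×716.7) = 33800 mm².
h = 183.9 mm.

h = 184 mm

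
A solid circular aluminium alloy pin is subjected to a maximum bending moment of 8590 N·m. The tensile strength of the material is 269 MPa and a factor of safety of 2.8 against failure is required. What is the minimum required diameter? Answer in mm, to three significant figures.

d = 96.9 mm

σ_allow = 269/2.8 = 96.07 MPa.
For a solid circular section σ = 32M/(πd³), so d³ = 32M/(π σ_allow) = 32×8590000/(π×96.07) = 910700 mm³.
d = 96.93 mm.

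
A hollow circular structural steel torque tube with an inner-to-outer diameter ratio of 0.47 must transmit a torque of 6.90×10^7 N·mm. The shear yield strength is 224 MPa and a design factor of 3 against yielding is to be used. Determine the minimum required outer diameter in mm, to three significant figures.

d_o = 170 mm

τ_allow = 224/3 = 74.67 MPa.
For a hollow shaft τ = 16T/[πd_o³(1−k⁴)] with k = 0.47, so 1−k⁴ = 0.9512.
d_o³ = 16T/[π τ_allow (1−k⁴)] = 16×6.9000×10^7/(π×74.67×0.9512) = 4.948×10^6 mm³.
d_o = 170.4 mm.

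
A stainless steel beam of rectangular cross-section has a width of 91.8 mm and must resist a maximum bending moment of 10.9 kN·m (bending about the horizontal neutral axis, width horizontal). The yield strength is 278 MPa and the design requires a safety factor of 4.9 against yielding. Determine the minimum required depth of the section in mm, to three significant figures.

h = 112 mm

σ_allow = 278/4.9 = 56.73 MPa.
For a rectangular section σ = 6M/(bh²), so h² = 6M/(b σ_allow) = 6×1.0900×10^7/(91.8×56.73) = 12560 mm².
h = 112.1 mm.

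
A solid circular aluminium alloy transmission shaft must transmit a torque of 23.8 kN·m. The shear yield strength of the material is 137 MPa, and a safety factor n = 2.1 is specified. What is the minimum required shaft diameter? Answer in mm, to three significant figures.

d = 123 mm

Allowable shear stress τ_allow = 137/2.1 = 65.24 MPa.
For a solid shaft τ = 16T/(πd³), so d³ = 16T/(π τ_allow) = 16×2.3800×10^7/(π×65.24) = 1.858×10^6 mm³.
d = (1.858×10^6)^(1/3) = 122.9 mm.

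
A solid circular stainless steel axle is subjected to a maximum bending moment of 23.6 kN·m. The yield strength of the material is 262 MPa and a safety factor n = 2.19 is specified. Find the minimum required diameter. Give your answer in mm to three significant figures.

σ_allow = 262/2.19 = 119.6 MPa.
For a solid circular section σ = 32M/(πd³), so d³ = 32M/(π σ_allow) = 32×2.3600×10^7/(π×119.6) = 2.009×10^6 mm³.
d = 126.2 mm.

d = 126 mm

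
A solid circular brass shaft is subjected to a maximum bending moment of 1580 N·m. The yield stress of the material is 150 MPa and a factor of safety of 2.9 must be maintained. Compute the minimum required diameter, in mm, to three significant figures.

σ_allow = 150/2.9 = 51.72 MPa.
For a solid circular section σ = 32M/(πd³), so d³ = 32M/(π σ_allow) = 32×1580000/(π×51.72) = 311100 mm³.
d = 67.76 mm.

d = 67.8 mm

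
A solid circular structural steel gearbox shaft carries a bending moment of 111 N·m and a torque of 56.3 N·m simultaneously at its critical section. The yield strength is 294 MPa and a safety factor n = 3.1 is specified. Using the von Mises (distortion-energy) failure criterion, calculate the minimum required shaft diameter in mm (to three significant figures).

σ_allow = σ_y/n = 294/3.1 = 94.84 MPa.
For a solid shaft σ_b = 32M/(πd³) and τ = 16T/(πd³), so the von Mises stress is σ' = (16/πd³)·√(4M²+3T²).
√(4M²+3T²) = √(4×(111000)² + 3×(56300)²) = 242500 N·mm.
d³ = 16×242500/(π×94.84) = 13020 mm³.
d = 23.53 mm.

d = 23.5 mm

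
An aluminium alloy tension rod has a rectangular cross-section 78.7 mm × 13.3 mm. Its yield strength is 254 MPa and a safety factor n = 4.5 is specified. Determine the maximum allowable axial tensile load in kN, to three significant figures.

σ_allow = 254/4.5 = 56.44 MPa.
A = 78.7×13.3 = 1047 mm².
F_allow = σ_allow × A = 56.44×1047 = 59080 N.

F_allow = 59.1 kN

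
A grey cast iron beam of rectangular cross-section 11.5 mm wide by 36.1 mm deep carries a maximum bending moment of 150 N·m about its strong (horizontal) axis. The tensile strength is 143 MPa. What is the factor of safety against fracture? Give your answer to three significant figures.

n = 2.38

Section modulus S = bh²/6 = 11.5×36.1²/6 = 2498 mm³.
σ = M/S = 150000/2498 = 60.05 MPa.
n = 143/60.05 = 2.381.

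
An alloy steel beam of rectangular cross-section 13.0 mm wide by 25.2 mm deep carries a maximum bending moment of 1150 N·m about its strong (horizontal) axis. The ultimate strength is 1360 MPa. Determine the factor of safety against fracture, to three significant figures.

n = 1.63

Section modulus S = bh²/6 = 13.0×25.2²/6 = 1376 mm³.
σ = M/S = 1150000/1376 = 835.8 MPa.
n = 1360/835.8 = 1.627.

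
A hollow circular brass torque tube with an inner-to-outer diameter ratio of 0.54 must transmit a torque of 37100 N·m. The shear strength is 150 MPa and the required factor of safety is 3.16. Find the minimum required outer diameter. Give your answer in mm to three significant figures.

d_o = 163 mm

τ_allow = 150/3.16 = 47.47 MPa.
For a hollow shaft τ = 16T/[πd_o³(1−k⁴)] with k = 0.54, so 1−k⁴ = 0.9150.
d_o³ = 16T/[π τ_allow (1−k⁴)] = 16×3.7100×10^7/(π×47.47×0.9150) = 4.350×10^6 mm³.
d_o = 163.2 mm.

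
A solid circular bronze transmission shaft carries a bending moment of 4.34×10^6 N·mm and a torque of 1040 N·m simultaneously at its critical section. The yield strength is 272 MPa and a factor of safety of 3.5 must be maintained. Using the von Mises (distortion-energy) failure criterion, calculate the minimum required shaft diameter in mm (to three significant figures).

d = 83.4 mm

σ_allow = σ_y/n = 272/3.5 = 77.71 MPa.
For a solid shaft σ_b = 32M/(πd³) and τ = 16T/(πd³), so the von Mises stress is σ' = (16/πd³)·√(4M²+3T²).
√(4M²+3T²) = √(4×(4.340×10^6)² + 3×(1.040×10^6)²) = 8.865×10^6 N·mm.
d³ = 16×8.865×10^6/(π×77.71) = 581000 mm³.
d = 83.44 mm.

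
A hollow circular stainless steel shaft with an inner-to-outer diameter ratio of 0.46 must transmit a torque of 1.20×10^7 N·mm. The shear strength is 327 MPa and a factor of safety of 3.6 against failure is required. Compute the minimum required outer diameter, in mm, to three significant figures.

d_o = 89.0 mm

τ_allow = 327/3.6 = 90.83 MPa.
For a hollow shaft τ = 16T/[πd_o³(1−k⁴)] with k = 0.46, so 1−k⁴ = 0.9552.
d_o³ = 16T/[π τ_allow (1−k⁴)] = 16×1.2000×10^7/(π×90.83×0.9552) = 704400 mm³.
d_o = 88.97 mm.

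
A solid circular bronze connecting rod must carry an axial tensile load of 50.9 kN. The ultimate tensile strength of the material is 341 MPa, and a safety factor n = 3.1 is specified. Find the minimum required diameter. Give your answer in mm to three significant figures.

Allowable stress σ_allow = 341/3.1 = 110.0 MPa.
Required area A = F/σ_allow = 50900/110.0 = 462.7 mm².
A = πd²/4 → d = √(4A/π) = 24.27 mm.

d = 24.3 mm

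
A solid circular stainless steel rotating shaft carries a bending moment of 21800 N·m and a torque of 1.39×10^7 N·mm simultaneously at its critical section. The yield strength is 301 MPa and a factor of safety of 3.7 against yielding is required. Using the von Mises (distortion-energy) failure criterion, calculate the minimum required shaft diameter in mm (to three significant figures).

d = 146 mm

σ_allow = σ_y/n = 301/3.7 = 81.35 MPa.
For a solid shaft σ_b = 32M/(πd³) and τ = 16T/(πd³), so the von Mises stress is σ' = (16/πd³)·√(4M²+3T²).
√(4M²+3T²) = √(4×(2.180×10^7)² + 3×(1.390×10^7)²) = 4.981×10^7 N·mm.
d³ = 16×4.981×10^7/(π×81.35) = 3.118×10^6 mm³.
d = 146.1 mm.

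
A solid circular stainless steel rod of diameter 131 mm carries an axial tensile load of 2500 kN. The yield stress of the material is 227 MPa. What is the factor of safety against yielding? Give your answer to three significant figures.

A = πd²/4 = 13480 mm².
σ = F/A = 2500000/13480 = 185.5 MPa.
n = 227/185.5 = 1.224.

n = 1.22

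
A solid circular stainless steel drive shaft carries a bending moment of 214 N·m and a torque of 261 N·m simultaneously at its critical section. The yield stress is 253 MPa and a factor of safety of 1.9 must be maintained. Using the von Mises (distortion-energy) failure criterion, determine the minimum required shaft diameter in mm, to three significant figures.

d = 28.8 mm

σ_allow = σ_y/n = 253/1.9 = 133.2 MPa.
For a solid shaft σ_b = 32M/(πd³) and τ = 16T/(πd³), so the von Mises stress is σ' = (16/πd³)·√(4M²+3T²).
√(4M²+3T²) = √(4×(214000)² + 3×(261000)²) = 622500 N·mm.
d³ = 16×622500/(π×133.2) = 23810 mm³.
d = 28.77 mm.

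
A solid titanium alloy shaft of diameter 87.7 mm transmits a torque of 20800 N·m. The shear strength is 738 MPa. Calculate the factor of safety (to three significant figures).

n = 4.70

τ = 16T/(πd³) = 16×2.0800×10^7/(π×87.7³) = 157.0 MPa.
n = τ_limit/τ = 738/157.0 = 4.699.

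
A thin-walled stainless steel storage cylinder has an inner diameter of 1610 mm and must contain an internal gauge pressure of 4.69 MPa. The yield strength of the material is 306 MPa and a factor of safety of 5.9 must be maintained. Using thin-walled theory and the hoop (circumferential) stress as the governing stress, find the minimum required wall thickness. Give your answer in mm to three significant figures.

t = 72.8 mm

σ_allow = 306/5.9 = 51.86 MPa.
Hoop stress σ_h = pD/(2t), so t = pD/(2σ_allow) = 4.69×1610/(2×51.86) = 72.79 mm.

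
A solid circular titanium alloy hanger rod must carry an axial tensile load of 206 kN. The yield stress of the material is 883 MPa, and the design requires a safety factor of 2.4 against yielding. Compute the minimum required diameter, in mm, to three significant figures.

d = 26.7 mm

Allowable stress σ_allow = 883/2.4 = 367.9 MPa.
Required area A = F/σ_allow = 206000/367.9 = 559.9 mm².
A = πd²/4 → d = √(4A/π) = 26.70 mm.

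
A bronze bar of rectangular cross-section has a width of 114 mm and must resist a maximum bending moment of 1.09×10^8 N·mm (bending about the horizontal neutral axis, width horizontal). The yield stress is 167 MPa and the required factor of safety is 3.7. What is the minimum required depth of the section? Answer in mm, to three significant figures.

σ_allow = 167/3.7 = 45.14 MPa.
For a rectangular section σ = 6M/(bh²), so h² = 6M/(b σ_allow) = 6×1.0900×10^8/(114×45.14) = 127100 mm².
h = 356.5 mm.

h = 357 mm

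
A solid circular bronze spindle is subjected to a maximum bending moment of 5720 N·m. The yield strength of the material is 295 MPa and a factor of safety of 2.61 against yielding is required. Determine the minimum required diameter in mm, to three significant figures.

d = 80.2 mm

σ_allow = 295/2.61 = 113.0 MPa.
For a solid circular section σ = 32M/(πd³), so d³ = 32M/(π σ_allow) = 32×5720000/(π×113.0) = 515500 mm³.
d = 80.18 mm.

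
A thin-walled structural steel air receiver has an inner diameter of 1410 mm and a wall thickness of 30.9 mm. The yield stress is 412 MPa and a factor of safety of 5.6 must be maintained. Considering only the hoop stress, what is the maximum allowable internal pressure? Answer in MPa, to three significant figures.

σ_allow = 412/5.6 = 73.57 MPa.
σ_h = pD/(2t) → p_allow = 2σ_allow t/D = 2×73.57×30.9/1410 = 3.225 MPa.

p_allow = 3.22 MPa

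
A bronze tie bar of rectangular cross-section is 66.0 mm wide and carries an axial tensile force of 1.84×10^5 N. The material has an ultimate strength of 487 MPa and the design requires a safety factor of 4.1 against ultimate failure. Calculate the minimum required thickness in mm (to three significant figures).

t = 23.5 mm

σ_allow = 487/4.1 = 118.8 MPa.
Required area A = F/σ_allow = 184000/118.8 = 1549 mm².
t = A/w = 1549/66.0 = 23.47 mm.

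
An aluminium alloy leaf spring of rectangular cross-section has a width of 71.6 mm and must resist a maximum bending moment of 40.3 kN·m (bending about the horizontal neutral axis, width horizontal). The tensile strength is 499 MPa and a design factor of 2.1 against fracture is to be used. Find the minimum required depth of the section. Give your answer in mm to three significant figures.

h = 119 mm

σ_allow = 499/2.1 = 237.6 MPa.
For a rectangular section σ = 6M/(bh²), so h² = 6M/(b σ_allow) = 6×4.0300×10^7/(71.6×237.6) = 14210 mm².
h = 119.2 mm.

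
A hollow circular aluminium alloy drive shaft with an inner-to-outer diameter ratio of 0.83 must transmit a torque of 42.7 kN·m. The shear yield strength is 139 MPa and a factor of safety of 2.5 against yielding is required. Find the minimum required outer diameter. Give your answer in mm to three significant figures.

τ_allow = 139/2.5 = 55.60 MPa.
For a hollow shaft τ = 16T/[πd_o³(1−k⁴)] with k = 0.83, so 1−k⁴ = 0.5254.
d_o³ = 16T/[π τ_allow (1−k⁴)] = 16×4.2700×10^7/(π×55.60×0.5254) = 7.444×10^6 mm³.
d_o = 195.3 mm.

d_o = 195 mm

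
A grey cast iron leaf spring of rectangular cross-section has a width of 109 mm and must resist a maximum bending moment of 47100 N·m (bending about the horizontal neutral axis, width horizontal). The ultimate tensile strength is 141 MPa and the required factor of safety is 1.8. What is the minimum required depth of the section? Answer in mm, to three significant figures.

σ_allow = 141/1.8 = 78.33 MPa.
For a rectangular section σ = 6M/(bh²), so h² = 6M/(b σ_allow) = 6×4.7100×10^7/(109×78.33) = 33100 mm².
h = 181.9 mm.

h = 182 mm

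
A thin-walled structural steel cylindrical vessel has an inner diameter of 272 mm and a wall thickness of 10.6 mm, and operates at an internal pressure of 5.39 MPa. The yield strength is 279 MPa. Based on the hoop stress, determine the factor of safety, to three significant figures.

σ_h = pD/(2t) = 5.39×272/(2×10.6) = 69.15 MPa.
n = 279/69.15 = 4.034.

n = 4.03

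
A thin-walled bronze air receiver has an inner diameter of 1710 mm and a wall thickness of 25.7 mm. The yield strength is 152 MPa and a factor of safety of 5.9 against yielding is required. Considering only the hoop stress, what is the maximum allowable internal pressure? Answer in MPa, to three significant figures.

σ_allow = 152/5.9 = 25.76 MPa.
σ_h = pD/(2t) → p_allow = 2σ_allow t/D = 2×25.76×25.7/1710 = 0.7744 MPa.

p_allow = 0.774 MPa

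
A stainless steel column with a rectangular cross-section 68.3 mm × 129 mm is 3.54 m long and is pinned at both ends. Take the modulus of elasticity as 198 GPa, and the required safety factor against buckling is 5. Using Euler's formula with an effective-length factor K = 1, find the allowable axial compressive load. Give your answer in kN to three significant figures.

Buckling occurs about the weak axis: I_min = h·b³/12 = 129×68.3³/12 = 3.425×10^6 mm⁴ (b = 68.3 mm is the smaller dimension).
Effective length L_e = KL = 1×3.54 m = 3540 mm.
Euler critical load P_cr = π²EI/L_e² = π²×198000×3.425×10^6/3540² = 534100 N.
P_allow = P_cr/n = 534100/5 = 106800 N.

P_allow = 107 kN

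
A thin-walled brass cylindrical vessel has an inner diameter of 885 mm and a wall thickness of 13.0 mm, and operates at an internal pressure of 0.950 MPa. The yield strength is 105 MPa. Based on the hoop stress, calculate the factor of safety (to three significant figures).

σ_h = pD/(2t) = 0.950×885/(2×13.0) = 32.34 MPa.
n = 105/32.34 = 3.247.

n = 3.25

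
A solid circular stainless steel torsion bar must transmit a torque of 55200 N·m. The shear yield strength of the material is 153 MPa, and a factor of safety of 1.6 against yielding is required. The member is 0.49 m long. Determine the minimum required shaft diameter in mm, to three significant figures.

Allowable shear stress τ_allow = 153/1.6 = 95.62 MPa.
For a solid shaft τ = 16T/(πd³), so d³ = 16T/(π τ_allow) = 16×5.5200×10^7/(π×95.62) = 2.940×10^6 mm³.
d = (2.940×10^6)^(1/3) = 143.3 mm.

d = 143 mm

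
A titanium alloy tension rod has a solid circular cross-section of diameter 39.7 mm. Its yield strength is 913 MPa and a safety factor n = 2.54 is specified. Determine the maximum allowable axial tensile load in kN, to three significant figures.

σ_allow = 913/2.54 = 359.4 MPa.
A = πd²/4 = π×39.7²/4 = 1238 mm².
F_allow = σ_allow × A = 359.4×1238 = 444900 N.

F_allow = 445 kN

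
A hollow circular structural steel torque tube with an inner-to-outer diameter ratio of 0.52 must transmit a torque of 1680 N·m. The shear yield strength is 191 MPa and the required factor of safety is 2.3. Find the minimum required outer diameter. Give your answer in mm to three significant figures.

τ_allow = 191/2.3 = 83.04 MPa.
For a hollow shaft τ = 16T/[πd_o³(1−k⁴)] with k = 0.52, so 1−k⁴ = 0.9269.
d_o³ = 16T/[π τ_allow (1−k⁴)] = 16×1680000/(π×83.04×0.9269) = 111200 mm³.
d_o = 48.08 mm.

d_o = 48.1 mm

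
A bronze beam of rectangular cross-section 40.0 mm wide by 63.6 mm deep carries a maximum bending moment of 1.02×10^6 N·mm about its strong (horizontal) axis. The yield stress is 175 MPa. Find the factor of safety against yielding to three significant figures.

Section modulus S = bh²/6 = 40.0×63.6²/6 = 26970 mm³.
σ = M/S = 1020000/26970 = 37.82 MPa.
n = 175/37.82 = 4.627.

n = 4.63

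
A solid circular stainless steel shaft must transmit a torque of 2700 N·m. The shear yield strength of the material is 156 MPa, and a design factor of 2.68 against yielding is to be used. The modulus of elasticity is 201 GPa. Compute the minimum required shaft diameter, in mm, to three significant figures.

d = 61.8 mm

Allowable shear stress τ_allow = 156/2.68 = 58.21 MPa.
For a solid shaft τ = 16T/(πd³), so d³ = 16T/(π τ_allow) = 16×2700000/(π×58.21) = 236200 mm³.
d = (236200)^(1/3) = 61.82 mm.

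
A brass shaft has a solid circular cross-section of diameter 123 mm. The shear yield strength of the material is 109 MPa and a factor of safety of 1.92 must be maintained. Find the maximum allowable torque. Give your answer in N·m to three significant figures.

T_allow = 20700 N·m

τ_allow = 109/1.92 = 56.77 MPa.
For a solid shaft T_allow = τ_allow·πd³/16; πd³/16 = π×123³/16 = 365400 mm³.
T_allow = 56.77×365400 = 2.074×10^7 N·mm = 20740 N·m.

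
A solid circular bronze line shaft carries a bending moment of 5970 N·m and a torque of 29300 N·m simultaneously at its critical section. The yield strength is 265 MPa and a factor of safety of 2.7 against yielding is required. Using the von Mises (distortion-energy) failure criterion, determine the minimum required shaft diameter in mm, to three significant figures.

σ_allow = σ_y/n = 265/2.7 = 98.15 MPa.
For a solid shaft σ_b = 32M/(πd³) and τ = 16T/(πd³), so the von Mises stress is σ' = (16/πd³)·√(4M²+3T²).
√(4M²+3T²) = √(4×(5.970×10^6)² + 3×(2.930×10^7)²) = 5.213×10^7 N·mm.
d³ = 16×5.213×10^7/(π×98.15) = 2.705×10^6 mm³.
d = 139.3 mm.

d = 139 mm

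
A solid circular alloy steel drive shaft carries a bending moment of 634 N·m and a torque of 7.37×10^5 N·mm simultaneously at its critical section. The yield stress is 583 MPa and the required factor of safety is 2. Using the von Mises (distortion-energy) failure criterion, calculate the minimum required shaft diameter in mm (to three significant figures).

d = 31.6 mm

σ_allow = σ_y/n = 583/2 = 291.5 MPa.
For a solid shaft σ_b = 32M/(πd³) and τ = 16T/(πd³), so the von Mises stress is σ' = (16/πd³)·√(4M²+3T²).
√(4M²+3T²) = √(4×(634000)² + 3×(737000)²) = 1.799×10^6 N·mm.
d³ = 16×1.799×10^6/(π×291.5) = 31440 mm³.
d = 31.56 mm.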